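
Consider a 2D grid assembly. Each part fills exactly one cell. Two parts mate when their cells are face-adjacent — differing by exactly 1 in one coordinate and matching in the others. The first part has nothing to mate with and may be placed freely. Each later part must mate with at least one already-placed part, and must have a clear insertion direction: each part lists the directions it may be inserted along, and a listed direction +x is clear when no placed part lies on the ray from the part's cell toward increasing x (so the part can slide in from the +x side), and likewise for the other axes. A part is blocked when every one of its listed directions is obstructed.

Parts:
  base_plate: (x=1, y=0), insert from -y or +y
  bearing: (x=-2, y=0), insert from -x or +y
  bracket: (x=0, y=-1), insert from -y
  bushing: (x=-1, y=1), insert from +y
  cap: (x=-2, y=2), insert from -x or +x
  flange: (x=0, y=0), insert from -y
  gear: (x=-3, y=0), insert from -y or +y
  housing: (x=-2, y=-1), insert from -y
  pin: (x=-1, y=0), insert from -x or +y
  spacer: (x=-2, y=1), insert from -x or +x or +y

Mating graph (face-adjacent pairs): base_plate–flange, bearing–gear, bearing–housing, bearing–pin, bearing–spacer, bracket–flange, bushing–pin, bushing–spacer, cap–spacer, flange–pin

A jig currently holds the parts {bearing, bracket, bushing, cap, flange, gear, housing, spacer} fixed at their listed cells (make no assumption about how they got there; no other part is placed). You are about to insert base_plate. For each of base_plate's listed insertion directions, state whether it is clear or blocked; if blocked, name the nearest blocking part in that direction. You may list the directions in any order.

-y: ray from base_plate(1, 0) has no placed part ⇒ clear
+y: ray from base_plate(1, 0) has no placed part ⇒ clear

+y: clear; -y: clear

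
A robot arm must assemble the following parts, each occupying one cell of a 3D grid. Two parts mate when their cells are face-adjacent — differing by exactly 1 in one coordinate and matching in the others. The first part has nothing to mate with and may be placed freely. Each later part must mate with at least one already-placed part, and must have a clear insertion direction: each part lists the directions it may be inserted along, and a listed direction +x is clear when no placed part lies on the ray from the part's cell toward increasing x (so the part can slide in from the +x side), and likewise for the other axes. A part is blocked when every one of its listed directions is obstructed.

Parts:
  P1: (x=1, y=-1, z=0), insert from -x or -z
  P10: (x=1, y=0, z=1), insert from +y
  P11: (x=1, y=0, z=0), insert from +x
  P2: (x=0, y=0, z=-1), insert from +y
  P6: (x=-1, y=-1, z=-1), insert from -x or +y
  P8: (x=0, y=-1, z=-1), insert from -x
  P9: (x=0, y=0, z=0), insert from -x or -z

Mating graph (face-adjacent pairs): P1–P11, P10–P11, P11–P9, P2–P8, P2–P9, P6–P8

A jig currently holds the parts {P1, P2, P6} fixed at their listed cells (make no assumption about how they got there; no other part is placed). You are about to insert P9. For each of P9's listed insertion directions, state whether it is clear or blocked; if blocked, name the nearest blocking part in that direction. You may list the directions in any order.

-x: clear; -z: blocked by P2

-x: ray from P9(0, 0, 0) has no placed part ⇒ clear
-z: nearest on ray is P2@(0, 0, -1) ⇒ blocked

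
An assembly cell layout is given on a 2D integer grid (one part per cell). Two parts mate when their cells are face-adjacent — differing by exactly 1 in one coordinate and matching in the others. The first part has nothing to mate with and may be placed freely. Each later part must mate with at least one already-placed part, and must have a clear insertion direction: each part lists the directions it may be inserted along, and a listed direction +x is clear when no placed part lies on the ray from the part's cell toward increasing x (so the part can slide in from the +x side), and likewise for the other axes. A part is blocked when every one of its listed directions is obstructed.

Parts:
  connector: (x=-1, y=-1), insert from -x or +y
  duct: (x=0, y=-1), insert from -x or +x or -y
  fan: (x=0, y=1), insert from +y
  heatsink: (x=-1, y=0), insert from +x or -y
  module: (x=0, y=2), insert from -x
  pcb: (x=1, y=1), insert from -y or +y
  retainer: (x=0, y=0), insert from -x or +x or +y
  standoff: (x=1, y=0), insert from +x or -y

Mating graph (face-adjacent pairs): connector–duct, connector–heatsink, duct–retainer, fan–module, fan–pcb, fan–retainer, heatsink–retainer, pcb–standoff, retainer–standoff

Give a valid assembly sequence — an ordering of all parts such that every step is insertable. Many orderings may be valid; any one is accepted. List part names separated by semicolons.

1. retainer@(0, 0) [-x clear] — {retainer}
2. heatsink@(-1, 0) [-y clear] — {heatsink, retainer}
3. fan@(0, 1) [+y clear] — {fan, heatsink, retainer}
4. module@(0, 2) [-x clear] — {fan, heatsink, module, retainer}
5. pcb@(1, 1) [-y clear] — {fan, heatsink, module, pcb, retainer}
6. duct@(0, -1) [-x clear] — {duct, fan, heatsink, module, pcb, retainer}
7. connector@(-1, -1) [-x clear] — {connector, duct, fan, heatsink, module, pcb, retainer}
8. standoff@(1, 0) [+x clear] — {connector, duct, fan, heatsink, module, pcb, retainer, standoff}

retainer; heatsink; fan; module; pcb; duct; connector; standoff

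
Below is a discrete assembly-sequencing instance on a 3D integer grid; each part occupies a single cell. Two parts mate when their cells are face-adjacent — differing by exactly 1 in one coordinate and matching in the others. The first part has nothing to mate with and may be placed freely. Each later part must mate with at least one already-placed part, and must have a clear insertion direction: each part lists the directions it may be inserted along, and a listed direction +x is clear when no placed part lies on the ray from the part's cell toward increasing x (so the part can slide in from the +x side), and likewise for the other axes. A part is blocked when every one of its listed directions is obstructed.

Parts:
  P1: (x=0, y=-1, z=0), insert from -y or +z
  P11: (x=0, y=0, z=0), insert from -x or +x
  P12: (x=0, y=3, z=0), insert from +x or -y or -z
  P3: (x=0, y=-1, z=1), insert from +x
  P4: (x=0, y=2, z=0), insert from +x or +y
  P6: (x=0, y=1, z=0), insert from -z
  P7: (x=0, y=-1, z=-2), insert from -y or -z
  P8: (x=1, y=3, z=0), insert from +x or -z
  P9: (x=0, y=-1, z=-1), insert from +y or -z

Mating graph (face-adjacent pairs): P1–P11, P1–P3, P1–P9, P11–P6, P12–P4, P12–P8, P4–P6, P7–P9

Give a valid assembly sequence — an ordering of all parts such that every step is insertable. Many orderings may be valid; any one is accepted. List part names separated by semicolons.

P1; P11; P6; P9; P7; P3; P4; P12; P8

1. P1@(0, -1, 0) [-y clear] — {P1}
2. P11@(0, 0, 0) [-x clear] — {P1, P11}
3. P6@(0, 1, 0) [-z clear] — {P1, P11, P6}
4. P9@(0, -1, -1) [+y clear] — {P1, P11, P6, P9}
5. P7@(0, -1, -2) [-y clear] — {P1, P11, P6, P7, P9}
6. P3@(0, -1, 1) [+x clear] — {P1, P11, P3, P6, P7, P9}
7. P4@(0, 2, 0) [+x clear] — {P1, P11, P3, P4, P6, P7, P9}
8. P12@(0, 3, 0) [+x clear] — {P1, P11, P12, P3, P4, P6, P7, P9}
9. P8@(1, 3, 0) [+x clear] — {P1, P11, P12, P3, P4, P6, P7, P8, P9}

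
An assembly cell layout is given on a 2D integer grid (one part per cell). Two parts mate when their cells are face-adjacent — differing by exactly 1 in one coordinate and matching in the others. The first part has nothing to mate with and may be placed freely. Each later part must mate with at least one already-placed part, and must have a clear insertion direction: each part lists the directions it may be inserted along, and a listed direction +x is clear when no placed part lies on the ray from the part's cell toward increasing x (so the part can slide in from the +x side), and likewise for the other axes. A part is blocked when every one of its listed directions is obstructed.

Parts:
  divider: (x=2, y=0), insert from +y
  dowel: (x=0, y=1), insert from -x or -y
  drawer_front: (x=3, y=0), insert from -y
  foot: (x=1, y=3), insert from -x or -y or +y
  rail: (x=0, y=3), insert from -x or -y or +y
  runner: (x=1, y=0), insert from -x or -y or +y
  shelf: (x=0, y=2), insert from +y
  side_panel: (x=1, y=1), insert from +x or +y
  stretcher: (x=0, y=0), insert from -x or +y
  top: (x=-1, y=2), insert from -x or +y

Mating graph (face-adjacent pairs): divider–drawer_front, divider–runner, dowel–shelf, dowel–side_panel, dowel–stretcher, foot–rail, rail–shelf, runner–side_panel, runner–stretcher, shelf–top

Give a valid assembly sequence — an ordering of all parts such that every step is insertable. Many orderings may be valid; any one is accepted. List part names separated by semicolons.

top; shelf; rail; dowel; stretcher; foot; runner; divider; drawer_front; side_panel

1. top@(-1, 2) [-x clear] — {top}
2. shelf@(0, 2) [+y clear] — {shelf, top}
3. rail@(0, 3) [-x clear] — {rail, shelf, top}
4. dowel@(0, 1) [-x clear] — {dowel, rail, shelf, top}
5. stretcher@(0, 0) [-x clear] — {dowel, rail, shelf, stretcher, top}
6. foot@(1, 3) [-y clear] — {dowel, foot, rail, shelf, stretcher, top}
7. runner@(1, 0) [-y clear] — {dowel, foot, rail, runner, shelf, stretcher, top}
8. divider@(2, 0) [+y clear] — {divider, dowel, foot, rail, runner, shelf, stretcher, top}
9. drawer_front@(3, 0) [-y clear] — {divider, dowel, drawer_front, foot, rail, runner, shelf, stretcher, top}
10. side_panel@(1, 1) [+x clear] — {divider, dowel, drawer_front, foot, rail, runner, shelf, side_panel, stretcher, top}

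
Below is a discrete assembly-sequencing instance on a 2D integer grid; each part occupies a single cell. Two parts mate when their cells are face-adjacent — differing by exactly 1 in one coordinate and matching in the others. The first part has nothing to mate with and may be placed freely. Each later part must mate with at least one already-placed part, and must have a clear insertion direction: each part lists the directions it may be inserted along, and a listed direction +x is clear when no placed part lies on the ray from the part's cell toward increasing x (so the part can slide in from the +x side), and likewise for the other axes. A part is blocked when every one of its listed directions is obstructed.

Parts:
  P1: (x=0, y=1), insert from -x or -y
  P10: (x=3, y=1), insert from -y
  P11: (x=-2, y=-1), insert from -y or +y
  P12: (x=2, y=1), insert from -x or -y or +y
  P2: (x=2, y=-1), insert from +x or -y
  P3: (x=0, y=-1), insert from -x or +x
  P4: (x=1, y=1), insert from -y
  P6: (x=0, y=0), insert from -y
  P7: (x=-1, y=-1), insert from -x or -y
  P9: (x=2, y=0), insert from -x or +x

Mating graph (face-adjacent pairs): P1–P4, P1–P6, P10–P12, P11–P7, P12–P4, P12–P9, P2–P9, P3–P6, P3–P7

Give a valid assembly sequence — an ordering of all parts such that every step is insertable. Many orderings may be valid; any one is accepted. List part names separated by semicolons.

1. P9@(2, 0) [-x clear] — {P9}
2. P2@(2, -1) [+x clear] — {P2, P9}
3. P12@(2, 1) [-x clear] — {P12, P2, P9}
4. P4@(1, 1) [-y clear] — {P12, P2, P4, P9}
5. P1@(0, 1) [-x clear] — {P1, P12, P2, P4, P9}
6. P6@(0, 0) [-y clear] — {P1, P12, P2, P4, P6, P9}
7. P3@(0, -1) [-x clear] — {P1, P12, P2, P3, P4, P6, P9}
8. P7@(-1, -1) [-x clear] — {P1, P12, P2, P3, P4, P6, P7, P9}
9. P10@(3, 1) [-y clear] — {P1, P10, P12, P2, P3, P4, P6, P7, P9}
10. P11@(-2, -1) [-y clear] — {P1, P10, P11, P12, P2, P3, P4, P6, P7, P9}

P9; P2; P12; P4; P1; P6; P3; P7; P10; P11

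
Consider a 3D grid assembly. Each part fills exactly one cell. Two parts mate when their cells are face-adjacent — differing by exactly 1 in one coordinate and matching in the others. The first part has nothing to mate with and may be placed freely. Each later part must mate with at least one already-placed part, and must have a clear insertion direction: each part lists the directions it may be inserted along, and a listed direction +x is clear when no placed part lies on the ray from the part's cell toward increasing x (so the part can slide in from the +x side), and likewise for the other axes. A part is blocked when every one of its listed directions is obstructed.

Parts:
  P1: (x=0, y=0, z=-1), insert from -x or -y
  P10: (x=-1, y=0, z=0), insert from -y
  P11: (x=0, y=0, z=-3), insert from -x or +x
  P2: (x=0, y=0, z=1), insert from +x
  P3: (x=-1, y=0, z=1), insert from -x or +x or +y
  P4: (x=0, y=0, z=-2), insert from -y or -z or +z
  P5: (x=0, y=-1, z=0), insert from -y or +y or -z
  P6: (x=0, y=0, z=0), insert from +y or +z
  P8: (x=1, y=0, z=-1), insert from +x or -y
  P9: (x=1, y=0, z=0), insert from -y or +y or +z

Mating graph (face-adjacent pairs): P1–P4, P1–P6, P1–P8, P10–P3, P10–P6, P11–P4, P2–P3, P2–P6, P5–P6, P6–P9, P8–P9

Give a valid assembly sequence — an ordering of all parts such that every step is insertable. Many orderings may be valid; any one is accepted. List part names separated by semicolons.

P5; P6; P9; P1; P4; P11; P8; P10; P3; P2

1. P5@(0, -1, 0) [-y clear] — {P5}
2. P6@(0, 0, 0) [+y clear] — {P5, P6}
3. P9@(1, 0, 0) [-y clear] — {P5, P6, P9}
4. P1@(0, 0, -1) [-x clear] — {P1, P5, P6, P9}
5. P4@(0, 0, -2) [-y clear] — {P1, P4, P5, P6, P9}
6. P11@(0, 0, -3) [-x clear] — {P1, P11, P4, P5, P6, P9}
7. P8@(1, 0, -1) [+x clear] — {P1, P11, P4, P5, P6, P8, P9}
8. P10@(-1, 0, 0) [-y clear] — {P1, P10, P11, P4, P5, P6, P8, P9}
9. P3@(-1, 0, 1) [-x clear] — {P1, P10, P11, P3, P4, P5, P6, P8, P9}
10. P2@(0, 0, 1) [+x clear] — {P1, P10, P11, P2, P3, P4, P5, P6, P8, P9}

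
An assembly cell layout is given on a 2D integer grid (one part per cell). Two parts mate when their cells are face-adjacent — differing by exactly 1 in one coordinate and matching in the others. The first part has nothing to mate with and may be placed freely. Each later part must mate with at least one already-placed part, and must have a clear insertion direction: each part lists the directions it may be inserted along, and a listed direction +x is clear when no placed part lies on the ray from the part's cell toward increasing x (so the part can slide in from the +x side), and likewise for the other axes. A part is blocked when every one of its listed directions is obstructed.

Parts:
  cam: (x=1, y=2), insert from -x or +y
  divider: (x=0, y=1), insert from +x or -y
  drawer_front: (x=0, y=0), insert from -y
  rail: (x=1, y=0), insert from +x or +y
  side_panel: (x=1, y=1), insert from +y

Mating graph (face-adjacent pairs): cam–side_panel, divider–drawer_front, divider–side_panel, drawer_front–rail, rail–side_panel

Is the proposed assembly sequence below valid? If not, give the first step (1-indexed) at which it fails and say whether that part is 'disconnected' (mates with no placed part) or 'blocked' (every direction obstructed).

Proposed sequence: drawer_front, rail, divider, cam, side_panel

1. drawer_front@(0, 0) [-y clear] — {drawer_front}
2. rail@(1, 0) [+x clear] — {drawer_front, rail}
3. divider@(0, 1) [+x clear] — {divider, drawer_front, rail}
4. cam@(1, 2) — no placed neighbour ⇒ disconnected

Invalid at step 4 (disconnected)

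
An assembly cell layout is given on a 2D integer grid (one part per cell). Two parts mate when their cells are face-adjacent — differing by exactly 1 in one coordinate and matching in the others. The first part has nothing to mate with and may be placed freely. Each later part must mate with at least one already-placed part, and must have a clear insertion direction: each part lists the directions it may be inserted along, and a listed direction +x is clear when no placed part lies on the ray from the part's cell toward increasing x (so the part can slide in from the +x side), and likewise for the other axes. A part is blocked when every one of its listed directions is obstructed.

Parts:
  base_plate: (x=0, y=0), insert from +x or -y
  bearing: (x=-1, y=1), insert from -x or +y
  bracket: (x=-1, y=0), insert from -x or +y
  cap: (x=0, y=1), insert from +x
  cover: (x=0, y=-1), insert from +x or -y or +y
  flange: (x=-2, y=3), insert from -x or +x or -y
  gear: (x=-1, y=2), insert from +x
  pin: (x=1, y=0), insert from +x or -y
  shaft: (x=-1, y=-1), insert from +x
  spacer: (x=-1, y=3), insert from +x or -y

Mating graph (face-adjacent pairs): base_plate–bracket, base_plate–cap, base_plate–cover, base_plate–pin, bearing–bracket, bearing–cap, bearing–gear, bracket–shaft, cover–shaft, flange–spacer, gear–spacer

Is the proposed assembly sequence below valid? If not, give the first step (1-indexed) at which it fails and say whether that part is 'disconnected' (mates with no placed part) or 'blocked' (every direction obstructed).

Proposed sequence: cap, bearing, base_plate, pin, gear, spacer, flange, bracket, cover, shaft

1. cap@(0, 1) [+x clear] — {cap}
2. bearing@(-1, 1) [-x clear] — {bearing, cap}
3. base_plate@(0, 0) [+x clear] — {base_plate, bearing, cap}
4. pin@(1, 0) [+x clear] — {base_plate, bearing, cap, pin}
5. gear@(-1, 2) [+x clear] — {base_plate, bearing, cap, gear, pin}
6. spacer@(-1, 3) [+x clear] — {base_plate, bearing, cap, gear, pin, spacer}
7. flange@(-2, 3) [-x clear] — {base_plate, bearing, cap, flange, gear, pin, spacer}
8. bracket@(-1, 0) [-x clear] — {base_plate, bearing, bracket, cap, flange, gear, pin, spacer}
9. cover@(0, -1) [+x clear] — {base_plate, bearing, bracket, cap, cover, flange, gear, pin, spacer}
10. shaft@(-1, -1) — +x all obstructed ⇒ blocked

Invalid at step 10 (blocked)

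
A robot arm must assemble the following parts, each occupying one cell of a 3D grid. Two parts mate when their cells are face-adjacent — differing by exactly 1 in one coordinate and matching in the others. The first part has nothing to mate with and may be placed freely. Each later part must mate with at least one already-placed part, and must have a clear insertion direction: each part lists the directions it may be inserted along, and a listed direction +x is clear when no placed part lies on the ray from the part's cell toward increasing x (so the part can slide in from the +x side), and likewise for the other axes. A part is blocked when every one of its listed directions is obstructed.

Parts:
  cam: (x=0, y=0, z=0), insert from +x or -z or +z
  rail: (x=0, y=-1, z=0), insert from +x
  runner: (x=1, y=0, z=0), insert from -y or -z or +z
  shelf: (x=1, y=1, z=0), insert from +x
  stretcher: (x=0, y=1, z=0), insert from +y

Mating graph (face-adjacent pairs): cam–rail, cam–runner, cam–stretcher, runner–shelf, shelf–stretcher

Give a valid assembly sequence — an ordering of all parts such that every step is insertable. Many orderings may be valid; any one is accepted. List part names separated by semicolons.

1. cam@(0, 0, 0) [+x clear] — {cam}
2. runner@(1, 0, 0) [-y clear] — {cam, runner}
3. shelf@(1, 1, 0) [+x clear] — {cam, runner, shelf}
4. stretcher@(0, 1, 0) [+y clear] — {cam, runner, shelf, stretcher}
5. rail@(0, -1, 0) [+x clear] — {cam, rail, runner, shelf, stretcher}

cam; runner; shelf; stretcher; rail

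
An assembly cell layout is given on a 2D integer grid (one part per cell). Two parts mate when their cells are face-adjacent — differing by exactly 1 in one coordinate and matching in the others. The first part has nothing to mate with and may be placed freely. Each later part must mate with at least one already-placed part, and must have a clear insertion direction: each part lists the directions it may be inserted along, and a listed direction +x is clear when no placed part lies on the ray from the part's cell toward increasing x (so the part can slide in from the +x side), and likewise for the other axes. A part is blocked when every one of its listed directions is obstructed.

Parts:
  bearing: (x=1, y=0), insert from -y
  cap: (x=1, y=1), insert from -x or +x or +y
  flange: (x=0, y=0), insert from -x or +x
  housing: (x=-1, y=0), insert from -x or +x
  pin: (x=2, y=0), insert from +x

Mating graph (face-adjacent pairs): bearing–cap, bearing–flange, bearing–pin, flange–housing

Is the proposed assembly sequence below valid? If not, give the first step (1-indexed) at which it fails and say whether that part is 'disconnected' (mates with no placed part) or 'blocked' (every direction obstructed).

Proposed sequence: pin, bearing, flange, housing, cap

1. pin@(2, 0) [+x clear] — {pin}
2. bearing@(1, 0) [-y clear] — {bearing, pin}
3. flange@(0, 0) [-x clear] — {bearing, flange, pin}
4. housing@(-1, 0) [-x clear] — {bearing, flange, housing, pin}
5. cap@(1, 1) [-x clear] — {bearing, cap, flange, housing, pin}

Valid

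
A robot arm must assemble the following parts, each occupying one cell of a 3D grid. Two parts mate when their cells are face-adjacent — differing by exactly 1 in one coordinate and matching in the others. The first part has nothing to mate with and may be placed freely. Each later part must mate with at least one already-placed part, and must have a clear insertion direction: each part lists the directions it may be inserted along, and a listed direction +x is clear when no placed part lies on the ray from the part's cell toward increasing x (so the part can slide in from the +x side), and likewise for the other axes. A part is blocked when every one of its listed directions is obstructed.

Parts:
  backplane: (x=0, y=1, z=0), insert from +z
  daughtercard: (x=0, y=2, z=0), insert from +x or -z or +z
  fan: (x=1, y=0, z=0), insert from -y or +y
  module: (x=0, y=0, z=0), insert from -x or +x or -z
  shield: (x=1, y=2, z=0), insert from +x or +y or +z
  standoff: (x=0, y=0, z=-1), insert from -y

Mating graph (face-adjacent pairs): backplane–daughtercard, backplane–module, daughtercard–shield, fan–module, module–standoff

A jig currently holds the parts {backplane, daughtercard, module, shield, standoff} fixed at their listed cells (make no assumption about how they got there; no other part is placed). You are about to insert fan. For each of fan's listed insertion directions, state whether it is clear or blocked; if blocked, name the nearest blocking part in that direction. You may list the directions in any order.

+y: blocked by shield; -y: clear

-y: ray from fan(1, 0, 0) has no placed part ⇒ clear
+y: nearest on ray is shield@(1, 2, 0) ⇒ blocked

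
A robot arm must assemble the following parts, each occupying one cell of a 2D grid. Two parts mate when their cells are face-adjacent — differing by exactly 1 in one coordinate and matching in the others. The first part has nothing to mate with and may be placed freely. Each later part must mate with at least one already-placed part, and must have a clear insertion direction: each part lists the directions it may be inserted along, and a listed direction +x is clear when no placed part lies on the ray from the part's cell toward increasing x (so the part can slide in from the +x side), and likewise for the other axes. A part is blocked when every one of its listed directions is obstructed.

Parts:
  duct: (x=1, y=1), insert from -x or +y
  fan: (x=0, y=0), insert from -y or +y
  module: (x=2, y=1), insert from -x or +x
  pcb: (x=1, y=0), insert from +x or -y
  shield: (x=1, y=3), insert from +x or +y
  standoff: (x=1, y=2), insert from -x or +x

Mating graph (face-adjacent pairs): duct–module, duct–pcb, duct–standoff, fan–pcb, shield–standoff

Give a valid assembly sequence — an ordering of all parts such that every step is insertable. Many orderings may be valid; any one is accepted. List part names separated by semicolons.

1. shield@(1, 3) [+x clear] — {shield}
2. standoff@(1, 2) [-x clear] — {shield, standoff}
3. duct@(1, 1) [-x clear] — {duct, shield, standoff}
4. module@(2, 1) [+x clear] — {duct, module, shield, standoff}
5. pcb@(1, 0) [+x clear] — {duct, module, pcb, shield, standoff}
6. fan@(0, 0) [-y clear] — {duct, fan, module, pcb, shield, standoff}

shield; standoff; duct; module; pcb; fan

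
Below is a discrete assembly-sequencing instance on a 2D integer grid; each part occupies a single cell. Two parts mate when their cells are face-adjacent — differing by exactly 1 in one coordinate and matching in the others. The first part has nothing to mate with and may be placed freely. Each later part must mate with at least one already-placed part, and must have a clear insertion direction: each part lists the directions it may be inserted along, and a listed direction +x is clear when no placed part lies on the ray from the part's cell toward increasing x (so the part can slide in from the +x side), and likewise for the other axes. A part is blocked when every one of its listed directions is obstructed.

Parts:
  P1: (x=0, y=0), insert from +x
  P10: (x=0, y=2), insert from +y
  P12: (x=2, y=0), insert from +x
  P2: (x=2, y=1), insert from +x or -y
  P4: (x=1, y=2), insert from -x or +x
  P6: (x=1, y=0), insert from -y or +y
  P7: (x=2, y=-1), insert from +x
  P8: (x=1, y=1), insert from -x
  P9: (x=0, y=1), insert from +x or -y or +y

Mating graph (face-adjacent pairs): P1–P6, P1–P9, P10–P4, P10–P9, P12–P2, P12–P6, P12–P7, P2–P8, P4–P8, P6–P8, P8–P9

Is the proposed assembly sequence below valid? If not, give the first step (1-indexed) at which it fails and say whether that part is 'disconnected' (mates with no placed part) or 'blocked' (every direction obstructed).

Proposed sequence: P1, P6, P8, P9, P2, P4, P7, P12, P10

1. P1@(0, 0) [+x clear] — {P1}
2. P6@(1, 0) [-y clear] — {P1, P6}
3. P8@(1, 1) [-x clear] — {P1, P6, P8}
4. P9@(0, 1) [+y clear] — {P1, P6, P8, P9}
5. P2@(2, 1) [+x clear] — {P1, P2, P6, P8, P9}
6. P4@(1, 2) [-x clear] — {P1, P2, P4, P6, P8, P9}
7. P7@(2, -1) — no placed neighbour ⇒ disconnected

Invalid at step 7 (disconnected)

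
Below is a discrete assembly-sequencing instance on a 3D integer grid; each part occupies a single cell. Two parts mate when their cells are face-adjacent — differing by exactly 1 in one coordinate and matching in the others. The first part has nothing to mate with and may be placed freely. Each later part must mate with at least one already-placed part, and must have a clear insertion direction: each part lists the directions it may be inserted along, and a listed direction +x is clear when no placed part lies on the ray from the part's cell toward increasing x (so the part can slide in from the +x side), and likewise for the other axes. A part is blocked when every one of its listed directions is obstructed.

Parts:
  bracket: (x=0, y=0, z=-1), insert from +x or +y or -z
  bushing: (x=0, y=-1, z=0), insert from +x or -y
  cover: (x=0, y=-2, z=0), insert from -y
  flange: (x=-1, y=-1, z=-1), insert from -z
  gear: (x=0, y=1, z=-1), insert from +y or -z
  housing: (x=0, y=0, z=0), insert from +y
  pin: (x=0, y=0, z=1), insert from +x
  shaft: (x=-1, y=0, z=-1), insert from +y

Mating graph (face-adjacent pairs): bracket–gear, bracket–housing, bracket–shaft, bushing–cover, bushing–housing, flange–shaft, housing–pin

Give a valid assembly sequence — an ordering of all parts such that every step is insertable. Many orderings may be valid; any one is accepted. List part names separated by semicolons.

1. gear@(0, 1, -1) [+y clear] — {gear}
2. bracket@(0, 0, -1) [+x clear] — {bracket, gear}
3. shaft@(-1, 0, -1) [+y clear] — {bracket, gear, shaft}
4. flange@(-1, -1, -1) [-z clear] — {bracket, flange, gear, shaft}
5. housing@(0, 0, 0) [+y clear] — {bracket, flange, gear, housing, shaft}
6. pin@(0, 0, 1) [+x clear] — {bracket, flange, gear, housing, pin, shaft}
7. bushing@(0, -1, 0) [+x clear] — {bracket, bushing, flange, gear, housing, pin, shaft}
8. cover@(0, -2, 0) [-y clear] — {bracket, bushing, cover, flange, gear, housing, pin, shaft}

gear; bracket; shaft; flange; housing; pin; bushing; cover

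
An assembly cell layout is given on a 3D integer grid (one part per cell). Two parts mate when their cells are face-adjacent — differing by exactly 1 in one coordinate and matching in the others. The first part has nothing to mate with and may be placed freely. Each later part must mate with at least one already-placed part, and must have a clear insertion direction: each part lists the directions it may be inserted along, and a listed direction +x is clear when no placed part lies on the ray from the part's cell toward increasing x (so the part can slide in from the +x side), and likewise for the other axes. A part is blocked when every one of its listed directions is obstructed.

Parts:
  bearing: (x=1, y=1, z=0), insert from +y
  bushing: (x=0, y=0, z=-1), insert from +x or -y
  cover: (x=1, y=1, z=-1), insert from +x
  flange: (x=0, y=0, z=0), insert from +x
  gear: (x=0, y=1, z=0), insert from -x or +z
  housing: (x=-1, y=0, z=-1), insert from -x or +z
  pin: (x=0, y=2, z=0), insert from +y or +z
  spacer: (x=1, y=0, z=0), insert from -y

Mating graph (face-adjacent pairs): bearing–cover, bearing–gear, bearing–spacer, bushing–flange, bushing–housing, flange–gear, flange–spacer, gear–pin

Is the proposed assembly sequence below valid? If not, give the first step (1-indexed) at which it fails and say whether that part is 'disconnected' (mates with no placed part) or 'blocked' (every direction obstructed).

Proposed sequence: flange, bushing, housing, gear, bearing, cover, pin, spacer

Valid

1. flange@(0, 0, 0) [+x clear] — {flange}
2. bushing@(0, 0, -1) [+x clear] — {bushing, flange}
3. housing@(-1, 0, -1) [-x clear] — {bushing, flange, housing}
4. gear@(0, 1, 0) [-x clear] — {bushing, flange, gear, housing}
5. bearing@(1, 1, 0) [+y clear] — {bearing, bushing, flange, gear, housing}
6. cover@(1, 1, -1) [+x clear] — {bearing, bushing, cover, flange, gear, housing}
7. pin@(0, 2, 0) [+y clear] — {bearing, bushing, cover, flange, gear, housing, pin}
8. spacer@(1, 0, 0) [-y clear] — {bearing, bushing, cover, flange, gear, housing, pin, spacer}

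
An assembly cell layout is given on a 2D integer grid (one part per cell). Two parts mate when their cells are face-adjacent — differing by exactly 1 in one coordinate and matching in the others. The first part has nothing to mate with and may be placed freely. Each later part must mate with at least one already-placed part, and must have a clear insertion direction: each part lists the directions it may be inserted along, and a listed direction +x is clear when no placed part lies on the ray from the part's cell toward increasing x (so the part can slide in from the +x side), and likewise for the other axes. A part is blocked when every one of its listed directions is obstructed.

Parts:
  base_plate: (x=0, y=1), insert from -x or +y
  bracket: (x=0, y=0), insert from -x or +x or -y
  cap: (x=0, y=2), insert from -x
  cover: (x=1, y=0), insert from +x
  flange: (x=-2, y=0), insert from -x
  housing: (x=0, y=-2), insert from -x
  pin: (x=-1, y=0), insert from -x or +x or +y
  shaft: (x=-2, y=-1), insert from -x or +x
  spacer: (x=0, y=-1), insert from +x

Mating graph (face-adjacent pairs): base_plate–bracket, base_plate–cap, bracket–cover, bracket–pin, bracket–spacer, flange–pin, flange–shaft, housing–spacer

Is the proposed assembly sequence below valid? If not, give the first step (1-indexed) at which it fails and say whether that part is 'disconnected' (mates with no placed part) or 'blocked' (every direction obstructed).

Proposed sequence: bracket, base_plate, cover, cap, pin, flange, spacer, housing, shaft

Valid

1. bracket@(0, 0) [-x clear] — {bracket}
2. base_plate@(0, 1) [-x clear] — {base_plate, bracket}
3. cover@(1, 0) [+x clear] — {base_plate, bracket, cover}
4. cap@(0, 2) [-x clear] — {base_plate, bracket, cap, cover}
5. pin@(-1, 0) [-x clear] — {base_plate, bracket, cap, cover, pin}
6. flange@(-2, 0) [-x clear] — {base_plate, bracket, cap, cover, flange, pin}
7. spacer@(0, -1) [+x clear] — {base_plate, bracket, cap, cover, flange, pin, spacer}
8. housing@(0, -2) [-x clear] — {base_plate, bracket, cap, cover, flange, housing, pin, spacer}
9. shaft@(-2, -1) [-x clear] — {base_plate, bracket, cap, cover, flange, housing, pin, shaft, spacer}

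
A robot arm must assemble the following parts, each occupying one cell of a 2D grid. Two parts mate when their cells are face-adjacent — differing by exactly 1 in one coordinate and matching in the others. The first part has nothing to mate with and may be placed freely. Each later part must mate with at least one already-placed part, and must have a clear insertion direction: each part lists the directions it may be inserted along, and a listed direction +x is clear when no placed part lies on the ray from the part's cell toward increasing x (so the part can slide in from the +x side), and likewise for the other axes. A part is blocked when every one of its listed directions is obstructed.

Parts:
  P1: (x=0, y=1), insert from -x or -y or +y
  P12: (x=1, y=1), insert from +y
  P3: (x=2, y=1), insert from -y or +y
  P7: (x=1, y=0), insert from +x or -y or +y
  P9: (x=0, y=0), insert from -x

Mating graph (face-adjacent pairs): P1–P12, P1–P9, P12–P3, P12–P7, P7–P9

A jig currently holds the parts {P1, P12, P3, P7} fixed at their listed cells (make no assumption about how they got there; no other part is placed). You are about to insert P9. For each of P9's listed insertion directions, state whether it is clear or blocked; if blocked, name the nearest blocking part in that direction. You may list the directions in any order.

-x: clear

-x: ray from P9(0, 0) has no placed part ⇒ clear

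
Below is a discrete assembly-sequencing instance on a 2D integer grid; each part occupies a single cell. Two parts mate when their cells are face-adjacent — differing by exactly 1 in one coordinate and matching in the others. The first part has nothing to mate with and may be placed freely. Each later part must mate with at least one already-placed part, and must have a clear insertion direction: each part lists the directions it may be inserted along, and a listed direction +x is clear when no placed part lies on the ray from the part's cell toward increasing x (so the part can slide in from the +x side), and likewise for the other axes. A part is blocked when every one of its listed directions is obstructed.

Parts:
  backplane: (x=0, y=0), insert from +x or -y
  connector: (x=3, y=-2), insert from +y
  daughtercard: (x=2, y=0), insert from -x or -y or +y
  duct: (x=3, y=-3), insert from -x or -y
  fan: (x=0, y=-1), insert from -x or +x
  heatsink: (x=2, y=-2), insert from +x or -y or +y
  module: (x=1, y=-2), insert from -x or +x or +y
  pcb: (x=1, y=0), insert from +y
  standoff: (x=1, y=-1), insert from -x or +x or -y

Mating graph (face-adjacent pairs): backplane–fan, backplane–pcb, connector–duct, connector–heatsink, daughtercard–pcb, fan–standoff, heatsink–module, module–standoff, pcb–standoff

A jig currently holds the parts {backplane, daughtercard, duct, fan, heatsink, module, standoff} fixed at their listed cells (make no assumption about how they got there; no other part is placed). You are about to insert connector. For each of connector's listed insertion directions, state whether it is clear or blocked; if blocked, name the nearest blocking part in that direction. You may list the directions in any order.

+y: clear

+y: ray from connector(3, -2) has no placed part ⇒ clear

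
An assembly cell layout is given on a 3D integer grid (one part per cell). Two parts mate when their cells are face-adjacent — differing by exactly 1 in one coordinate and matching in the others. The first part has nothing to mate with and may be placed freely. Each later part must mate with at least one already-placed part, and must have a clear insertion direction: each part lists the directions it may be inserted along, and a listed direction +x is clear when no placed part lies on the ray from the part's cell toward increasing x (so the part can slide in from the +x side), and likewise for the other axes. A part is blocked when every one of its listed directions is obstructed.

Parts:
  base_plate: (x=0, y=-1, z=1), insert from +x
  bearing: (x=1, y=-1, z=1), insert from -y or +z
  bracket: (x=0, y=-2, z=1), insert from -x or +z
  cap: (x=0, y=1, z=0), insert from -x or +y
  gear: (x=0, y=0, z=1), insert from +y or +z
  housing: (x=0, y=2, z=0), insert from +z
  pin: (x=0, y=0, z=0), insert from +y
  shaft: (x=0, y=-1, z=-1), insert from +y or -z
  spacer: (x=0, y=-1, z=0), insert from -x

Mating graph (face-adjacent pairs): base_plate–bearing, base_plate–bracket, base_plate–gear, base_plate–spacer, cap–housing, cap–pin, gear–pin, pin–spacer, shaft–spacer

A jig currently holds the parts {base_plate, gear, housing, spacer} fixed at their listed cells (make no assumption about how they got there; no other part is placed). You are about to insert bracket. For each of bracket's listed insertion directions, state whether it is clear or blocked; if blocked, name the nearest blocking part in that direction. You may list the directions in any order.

-x: ray from bracket(0, -2, 1) has no placed part ⇒ clear
+z: ray from bracket(0, -2, 1) has no placed part ⇒ clear

+z: clear; -x: clear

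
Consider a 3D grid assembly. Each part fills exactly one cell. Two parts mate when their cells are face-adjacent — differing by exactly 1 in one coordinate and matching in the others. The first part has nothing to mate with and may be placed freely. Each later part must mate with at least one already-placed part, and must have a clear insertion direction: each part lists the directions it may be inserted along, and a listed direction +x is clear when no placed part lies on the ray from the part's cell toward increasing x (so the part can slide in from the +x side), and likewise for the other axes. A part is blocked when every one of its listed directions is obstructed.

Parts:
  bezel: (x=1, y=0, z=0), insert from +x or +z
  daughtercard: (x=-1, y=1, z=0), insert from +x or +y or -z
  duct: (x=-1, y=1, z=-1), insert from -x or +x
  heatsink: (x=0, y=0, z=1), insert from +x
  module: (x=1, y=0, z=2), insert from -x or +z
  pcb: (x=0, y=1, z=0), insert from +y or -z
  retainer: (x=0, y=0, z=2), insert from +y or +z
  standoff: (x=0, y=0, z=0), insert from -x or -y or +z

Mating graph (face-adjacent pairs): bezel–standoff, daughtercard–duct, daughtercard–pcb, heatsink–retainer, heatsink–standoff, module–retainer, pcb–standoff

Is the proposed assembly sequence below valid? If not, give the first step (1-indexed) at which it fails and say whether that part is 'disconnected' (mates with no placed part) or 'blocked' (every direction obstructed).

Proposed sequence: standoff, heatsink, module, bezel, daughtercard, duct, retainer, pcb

1. standoff@(0, 0, 0) [-x clear] — {standoff}
2. heatsink@(0, 0, 1) [+x clear] — {heatsink, standoff}
3. module@(1, 0, 2) — no placed neighbour ⇒ disconnected

Invalid at step 3 (disconnected)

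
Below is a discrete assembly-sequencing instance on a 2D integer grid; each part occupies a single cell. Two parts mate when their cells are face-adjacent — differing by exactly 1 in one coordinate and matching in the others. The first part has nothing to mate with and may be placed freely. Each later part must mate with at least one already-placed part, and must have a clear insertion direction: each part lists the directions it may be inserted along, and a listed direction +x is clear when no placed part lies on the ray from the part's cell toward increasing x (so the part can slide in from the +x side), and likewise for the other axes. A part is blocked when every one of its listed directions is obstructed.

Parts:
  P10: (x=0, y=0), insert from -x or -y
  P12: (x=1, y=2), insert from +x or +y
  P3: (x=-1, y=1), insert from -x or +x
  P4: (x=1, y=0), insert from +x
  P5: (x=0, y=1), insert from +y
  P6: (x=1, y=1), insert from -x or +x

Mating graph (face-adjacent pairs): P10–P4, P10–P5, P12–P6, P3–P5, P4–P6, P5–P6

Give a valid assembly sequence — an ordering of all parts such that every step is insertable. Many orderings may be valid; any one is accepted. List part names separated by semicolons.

P12; P6; P5; P4; P3; P10

1. P12@(1, 2) [+x clear] — {P12}
2. P6@(1, 1) [-x clear] — {P12, P6}
3. P5@(0, 1) [+y clear] — {P12, P5, P6}
4. P4@(1, 0) [+x clear] — {P12, P4, P5, P6}
5. P3@(-1, 1) [-x clear] — {P12, P3, P4, P5, P6}
6. P10@(0, 0) [-x clear] — {P10, P12, P3, P4, P5, P6}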